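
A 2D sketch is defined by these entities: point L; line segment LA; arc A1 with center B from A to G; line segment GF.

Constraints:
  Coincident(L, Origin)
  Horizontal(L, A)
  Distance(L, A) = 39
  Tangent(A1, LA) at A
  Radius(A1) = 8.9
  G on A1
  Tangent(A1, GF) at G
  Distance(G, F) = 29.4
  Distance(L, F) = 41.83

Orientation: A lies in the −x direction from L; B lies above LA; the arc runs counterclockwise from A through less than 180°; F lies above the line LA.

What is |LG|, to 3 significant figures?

31.1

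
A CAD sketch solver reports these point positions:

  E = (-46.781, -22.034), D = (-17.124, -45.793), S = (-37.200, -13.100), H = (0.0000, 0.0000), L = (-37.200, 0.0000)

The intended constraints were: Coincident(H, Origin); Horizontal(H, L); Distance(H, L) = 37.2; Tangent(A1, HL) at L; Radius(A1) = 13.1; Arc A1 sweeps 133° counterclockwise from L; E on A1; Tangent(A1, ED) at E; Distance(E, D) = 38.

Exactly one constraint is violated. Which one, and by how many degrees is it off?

Tangent(A1, ED) at E — off by 8.30°.

H = (0.00, 0.00) ✓; H.y = 0.00, L.y = 0.00 ✓; |HL| = 37.20 ✓; ∠(SL, LH) = 90.00° ✓; |SL| = 13.10 ✓; bearing(S→E) − bearing(S→L) = 133.0° ✓; |SE| = 13.10 ✓; ∠(SE, ED) = 81.70° ✗; |ED| = 38.00 ✓.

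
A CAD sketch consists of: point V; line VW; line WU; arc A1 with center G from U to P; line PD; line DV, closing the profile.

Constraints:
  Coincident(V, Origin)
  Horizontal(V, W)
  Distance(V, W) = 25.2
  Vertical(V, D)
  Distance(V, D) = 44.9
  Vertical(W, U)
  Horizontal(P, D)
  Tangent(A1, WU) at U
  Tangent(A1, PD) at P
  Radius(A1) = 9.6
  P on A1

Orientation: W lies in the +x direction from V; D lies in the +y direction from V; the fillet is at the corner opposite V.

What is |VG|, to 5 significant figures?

38.593

V is at the origin; VW is horizontal with |VW| = 25.2 and W on the +x side, so W = (25.200, 0.0000). VD is vertical with |VD| = 44.9 and D on the +y side, so D = (0.0000, 44.900). The virtual corner opposite V is at (25.200, 44.900). The tangent condition forces GU to be normal to WU and the tangent condition forces GP to be normal to PD, with radius 9.6, so the center G sits 9.6 in from both sides at G = (15.600, 35.300). Then |VG| = |G − V| = 38.593.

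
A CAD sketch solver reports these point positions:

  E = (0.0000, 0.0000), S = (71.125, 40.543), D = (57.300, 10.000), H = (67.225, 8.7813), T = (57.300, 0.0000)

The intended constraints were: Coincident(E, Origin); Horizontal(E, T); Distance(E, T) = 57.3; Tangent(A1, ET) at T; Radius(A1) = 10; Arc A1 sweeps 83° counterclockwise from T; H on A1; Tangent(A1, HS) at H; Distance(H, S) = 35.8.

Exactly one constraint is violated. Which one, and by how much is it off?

Distance(H, S) = 35.8 — off by 3.80.

E = (0.00, 0.00) ✓; E.y = 0.00, T.y = 0.00 ✓; |ET| = 57.30 ✓; ∠(DT, TE) = 90.00° ✓; |DT| = 10.00 ✓; bearing(D→H) − bearing(D→T) = 83.00° ✓; |DH| = 10.00 ✓; ∠(DH, HS) = 90.00° ✓; |HS| = 32.00 ✗.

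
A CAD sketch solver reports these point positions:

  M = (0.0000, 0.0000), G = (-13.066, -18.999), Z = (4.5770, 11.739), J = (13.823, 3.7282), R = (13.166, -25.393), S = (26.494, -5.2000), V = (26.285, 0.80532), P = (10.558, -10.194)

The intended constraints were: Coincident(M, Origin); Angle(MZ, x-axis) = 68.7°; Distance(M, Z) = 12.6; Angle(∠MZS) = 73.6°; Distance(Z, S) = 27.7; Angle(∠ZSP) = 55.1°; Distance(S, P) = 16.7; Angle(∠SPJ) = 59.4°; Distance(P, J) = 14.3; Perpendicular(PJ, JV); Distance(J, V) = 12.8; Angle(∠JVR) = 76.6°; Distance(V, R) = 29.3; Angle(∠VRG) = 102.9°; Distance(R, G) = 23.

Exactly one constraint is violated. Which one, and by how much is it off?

Distance(R, G) = 23 — off by 4.00.

M = (0.00, 0.00) ✓; MZ at 68.70° ✓; |MZ| = 12.60 ✓; ∠MZS = 73.60° ✓; |ZS| = 27.70 ✓; ∠ZSP = 55.10° ✓; |SP| = 16.70 ✓; ∠SPJ = 59.40° ✓; |PJ| = 14.30 ✓; ∠(PJ, JV) = 90.00° ✓; |JV| = 12.80 ✓; ∠JVR = 76.60° ✓; |VR| = 29.30 ✓; ∠VRG = 102.9° ✓; |RG| = 27.00 ✗.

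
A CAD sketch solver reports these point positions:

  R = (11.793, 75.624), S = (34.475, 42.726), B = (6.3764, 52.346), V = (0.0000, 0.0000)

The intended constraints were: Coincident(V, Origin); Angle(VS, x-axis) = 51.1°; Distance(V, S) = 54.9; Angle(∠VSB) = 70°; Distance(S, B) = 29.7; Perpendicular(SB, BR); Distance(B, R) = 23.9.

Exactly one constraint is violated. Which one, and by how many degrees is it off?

Perpendicular(SB, BR) — off by 5.80°.

V = (0.00, 0.00) ✓; VS at 51.10° ✓; |VS| = 54.90 ✓; ∠VSB = 70.00° ✓; |SB| = 29.70 ✓; ∠(SB, BR) = 84.20° ✗; |BR| = 23.90 ✓.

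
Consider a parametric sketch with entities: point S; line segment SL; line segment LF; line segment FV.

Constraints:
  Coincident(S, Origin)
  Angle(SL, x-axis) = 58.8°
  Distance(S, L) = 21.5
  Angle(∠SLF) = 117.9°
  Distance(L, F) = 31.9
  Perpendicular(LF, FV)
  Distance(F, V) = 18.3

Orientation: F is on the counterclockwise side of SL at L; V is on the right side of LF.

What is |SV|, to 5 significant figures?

56.143

∠SLF = 117.9°, so LF runs at 58.8° + (180° − 117.9°) = 120.90° from the x-axis; with |LF| = 31.9, F = L + 31.9·(cos 120.90°, sin 120.90°) = (-5.2444, 45.763). The perpendicularity gives FV at right angles to LF; with |FV| = 18.3 on the right of LF, V = F + 18.3·(0.85806, 0.51354) = (10.458, 55.160). Then |SV| = |V − S| = 56.143.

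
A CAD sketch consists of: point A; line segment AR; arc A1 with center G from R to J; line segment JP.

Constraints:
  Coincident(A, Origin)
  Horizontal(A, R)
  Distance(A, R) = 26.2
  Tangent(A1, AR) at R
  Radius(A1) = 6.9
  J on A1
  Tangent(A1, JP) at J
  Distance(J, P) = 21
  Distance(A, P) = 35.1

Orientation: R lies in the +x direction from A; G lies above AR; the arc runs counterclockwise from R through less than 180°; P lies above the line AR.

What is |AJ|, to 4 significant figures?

33.73

Checks: |GJ| = 6.900 ✓; ∠(GJ, JP) = 90.00° ✓; |JP| = 21.00 ✓; |AP| = 35.10 ✓.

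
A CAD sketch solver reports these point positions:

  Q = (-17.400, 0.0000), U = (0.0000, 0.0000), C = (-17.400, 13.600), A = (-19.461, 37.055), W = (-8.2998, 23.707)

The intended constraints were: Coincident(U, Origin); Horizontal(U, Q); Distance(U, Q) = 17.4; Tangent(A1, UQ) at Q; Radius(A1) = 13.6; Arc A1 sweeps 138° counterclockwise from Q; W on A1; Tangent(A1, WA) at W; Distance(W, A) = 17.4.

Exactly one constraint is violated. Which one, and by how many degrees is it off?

Tangent(A1, WA) at W — off by 8.10°.

U = (0.00, 0.00) ✓; U.y = 0.00, Q.y = 0.00 ✓; |UQ| = 17.40 ✓; ∠(CQ, QU) = 90.00° ✓; |CQ| = 13.60 ✓; bearing(C→W) − bearing(C→Q) = 138.0° ✓; |CW| = 13.60 ✓; ∠(CW, WA) = 98.10° ✗; |WA| = 17.40 ✓.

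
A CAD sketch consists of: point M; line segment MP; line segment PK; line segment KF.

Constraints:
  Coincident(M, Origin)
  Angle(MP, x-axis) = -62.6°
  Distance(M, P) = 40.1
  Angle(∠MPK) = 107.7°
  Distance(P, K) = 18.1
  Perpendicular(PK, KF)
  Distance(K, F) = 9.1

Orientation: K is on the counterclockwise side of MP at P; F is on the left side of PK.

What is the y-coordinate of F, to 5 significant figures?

-23.582

M is at the origin; MP runs at -62.6° with length 40.1, so P = 40.1·(cos -62.6°, sin -62.6°) = (18.454, -35.601). ∠MPK = 107.7°, so PK runs at -62.6° + (180° − 107.7°) = 9.7000° from the x-axis; with |PK| = 18.1, K = P + 18.1·(cos 9.7000°, sin 9.7000°) = (36.295, -32.552). PK ⟂ KF; with |KF| = 9.1 on the left of PK, F = K + 9.1·(-0.16849, 0.98570) = (34.762, -23.582). So F.y = -23.582.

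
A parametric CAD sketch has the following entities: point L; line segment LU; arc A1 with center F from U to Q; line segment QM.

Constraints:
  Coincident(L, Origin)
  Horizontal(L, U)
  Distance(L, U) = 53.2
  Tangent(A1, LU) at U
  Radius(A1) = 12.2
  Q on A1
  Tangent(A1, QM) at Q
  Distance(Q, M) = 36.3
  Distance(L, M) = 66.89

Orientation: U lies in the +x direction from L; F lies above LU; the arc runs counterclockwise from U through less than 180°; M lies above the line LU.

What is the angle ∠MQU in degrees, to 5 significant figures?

119.45°

L is at the origin; LU is horizontal with |LU| = 53.2 and U on the +x side, so U = (53.200, 0.0000). Since A1 is tangent to LU there, FU ⟂ LU, so F = U + (0, 12.2) = (53.200, 12.200). Since FQ ⟂ QM (tangency), |FM| = √(12.2² + 36.3²) = 38.295 regardless of where Q sits on A1. So M lies on both circle(L, 66.89) and circle(F, 38.295); the above-LU intersection is M = (44.896, 49.584). Q is the foot of the tangent from M: Q = (63.646, 18.502).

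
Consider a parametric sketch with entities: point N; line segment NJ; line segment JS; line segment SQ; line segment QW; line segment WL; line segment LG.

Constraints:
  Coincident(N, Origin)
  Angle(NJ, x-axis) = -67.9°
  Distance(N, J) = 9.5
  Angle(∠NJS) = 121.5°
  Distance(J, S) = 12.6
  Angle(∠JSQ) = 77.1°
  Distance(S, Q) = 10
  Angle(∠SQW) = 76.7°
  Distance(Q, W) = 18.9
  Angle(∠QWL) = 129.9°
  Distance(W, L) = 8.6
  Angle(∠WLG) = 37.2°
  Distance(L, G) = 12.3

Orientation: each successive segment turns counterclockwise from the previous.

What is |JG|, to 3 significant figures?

1.22

N is at the origin; NJ runs at -67.9° with length 9.5, so J = (3.57, -8.80). ∠NJS = 121.5° gives JS at -9.40° from the x-axis; with |JS| = 12.6, S = (16.0, -10.9). ∠JSQ = 77.1° gives SQ at 93.5° from the x-axis; with |SQ| = 10.0, Q = (15.4, -0.879). ∠SQW = 76.7° gives QW at -163° from the x-axis; with |QW| = 18.9, W = (-2.70, -6.34). ∠QWL = 129.9° gives WL at -113° from the x-axis; with |WL| = 8.6, L = (-6.07, -14.3). ∠WLG = 37.2° gives LG at 29.7° from the x-axis; with |LG| = 12.3, G = (4.61, -8.16). Then |JG| = |G − J| = 1.22.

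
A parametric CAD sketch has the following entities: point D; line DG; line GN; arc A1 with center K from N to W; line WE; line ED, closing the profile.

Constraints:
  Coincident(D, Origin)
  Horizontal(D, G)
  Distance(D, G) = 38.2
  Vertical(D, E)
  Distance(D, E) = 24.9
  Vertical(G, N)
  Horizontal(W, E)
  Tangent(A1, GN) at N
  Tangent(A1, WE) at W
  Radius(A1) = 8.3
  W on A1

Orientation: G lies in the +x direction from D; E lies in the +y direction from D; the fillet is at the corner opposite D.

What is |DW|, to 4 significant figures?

38.91

D is at the origin; DG is horizontal with |DG| = 38.2 and G on the +x side, so G = (38.20, 0.000). DE is vertical with |DE| = 24.9 and E on the +y side, so E = (0.000, 24.90). The virtual corner opposite D is at (38.20, 24.90). Since A1 is tangent to GN there, KN ⟂ GN and the tangent condition forces KW to be normal to WE, with radius 8.3, so the center K sits 8.3 in from both sides at K = (29.90, 16.60). That places the tangent points at N = (38.20, 16.60) on GN and W = (29.90, 24.90) on WE. Then |DW| = |W − D| = 38.91.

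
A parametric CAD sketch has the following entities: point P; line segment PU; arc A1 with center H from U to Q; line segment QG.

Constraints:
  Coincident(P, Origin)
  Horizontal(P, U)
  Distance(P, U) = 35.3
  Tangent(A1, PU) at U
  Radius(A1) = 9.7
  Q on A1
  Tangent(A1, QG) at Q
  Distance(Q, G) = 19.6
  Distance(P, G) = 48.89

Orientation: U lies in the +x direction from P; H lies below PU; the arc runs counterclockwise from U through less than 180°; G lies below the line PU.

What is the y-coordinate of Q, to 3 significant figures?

-14.8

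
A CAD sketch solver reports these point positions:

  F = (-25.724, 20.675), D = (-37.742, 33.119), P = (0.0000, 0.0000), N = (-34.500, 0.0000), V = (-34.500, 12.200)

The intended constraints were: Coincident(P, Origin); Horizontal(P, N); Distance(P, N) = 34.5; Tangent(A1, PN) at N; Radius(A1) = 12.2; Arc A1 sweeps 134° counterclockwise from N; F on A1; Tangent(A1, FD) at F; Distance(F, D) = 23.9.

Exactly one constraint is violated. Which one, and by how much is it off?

Distance(F, D) = 23.9 — off by 6.60.

P = (0.00, 0.00) ✓; P.y = 0.00, N.y = 0.00 ✓; |PN| = 34.50 ✓; ∠(VN, NP) = 90.00° ✓; |VN| = 12.20 ✓; bearing(V→F) − bearing(V→N) = 134.0° ✓; |VF| = 12.20 ✓; ∠(VF, FD) = 90.00° ✓; |FD| = 17.30 ✗.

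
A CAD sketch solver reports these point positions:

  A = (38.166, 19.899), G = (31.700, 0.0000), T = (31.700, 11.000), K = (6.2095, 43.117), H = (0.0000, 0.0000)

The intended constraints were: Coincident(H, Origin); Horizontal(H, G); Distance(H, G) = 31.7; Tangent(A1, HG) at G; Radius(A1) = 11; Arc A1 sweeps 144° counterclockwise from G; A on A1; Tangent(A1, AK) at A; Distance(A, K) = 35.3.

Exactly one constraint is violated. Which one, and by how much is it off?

Distance(A, K) = 35.3 — off by 4.20.

H = (0.00, 0.00) ✓; H.y = 0.00, G.y = 0.00 ✓; |HG| = 31.70 ✓; ∠(TG, GH) = 90.00° ✓; |TG| = 11.00 ✓; bearing(T→A) − bearing(T→G) = 144.0° ✓; |TA| = 11.00 ✓; ∠(TA, AK) = 90.00° ✓; |AK| = 39.50 ✗.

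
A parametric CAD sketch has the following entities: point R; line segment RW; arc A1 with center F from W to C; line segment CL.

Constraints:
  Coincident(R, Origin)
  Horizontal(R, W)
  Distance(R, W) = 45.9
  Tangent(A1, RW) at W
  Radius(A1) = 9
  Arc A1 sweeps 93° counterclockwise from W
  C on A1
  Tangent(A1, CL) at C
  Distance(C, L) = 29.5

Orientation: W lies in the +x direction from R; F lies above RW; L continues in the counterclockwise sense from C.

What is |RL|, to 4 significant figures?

66.04

R is at the origin; RW is horizontal with |RW| = 45.9 and W on the +x side, so W = (45.90, 0.000). Since A1 is tangent to RW there, FW ⟂ RW, so F = W + (0, 9) = (45.90, 9.000). On A1, W sits at bearing -90° from F; a 93° counterclockwise sweep puts C at bearing 3°, so C = F + 9.0·(cos 3°, sin 3°) = (54.89, 9.471). Since A1 is tangent to CL there, FC ⟂ CL, so CL runs along (−sin 3°, cos 3°); with |CL| = 29.5, L = (53.34, 38.93). Then |RL| = |L − R| = 66.04.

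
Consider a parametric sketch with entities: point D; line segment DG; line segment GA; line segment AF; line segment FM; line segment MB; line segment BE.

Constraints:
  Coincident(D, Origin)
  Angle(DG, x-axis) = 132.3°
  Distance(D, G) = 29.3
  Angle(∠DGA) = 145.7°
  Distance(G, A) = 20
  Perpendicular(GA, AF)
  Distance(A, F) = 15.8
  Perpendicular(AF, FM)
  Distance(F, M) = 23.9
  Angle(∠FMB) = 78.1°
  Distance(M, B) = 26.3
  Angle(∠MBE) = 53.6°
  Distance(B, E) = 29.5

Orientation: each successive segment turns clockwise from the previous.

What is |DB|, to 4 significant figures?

36.90

D is at the origin; DG runs at 132.3° with length 29.3, so G = (-19.72, 21.67). ∠DGA = 145.7° gives GA at 98.00° from the x-axis; with |GA| = 20.0, A = (-22.50, 41.48). The perpendicularity gives AF at right angles to GA, so AF runs at 8.000°; with |AF| = 15.8, F = (-6.856, 43.68). AF is perpendicular to FM, so FM runs at -82.00°; with |FM| = 23.9, M = (-3.530, 20.01). ∠FMB = 78.1° gives MB at 176.1° from the x-axis; with |MB| = 26.3, B = (-29.77, 21.80). Then |DB| = |B − D| = 36.90.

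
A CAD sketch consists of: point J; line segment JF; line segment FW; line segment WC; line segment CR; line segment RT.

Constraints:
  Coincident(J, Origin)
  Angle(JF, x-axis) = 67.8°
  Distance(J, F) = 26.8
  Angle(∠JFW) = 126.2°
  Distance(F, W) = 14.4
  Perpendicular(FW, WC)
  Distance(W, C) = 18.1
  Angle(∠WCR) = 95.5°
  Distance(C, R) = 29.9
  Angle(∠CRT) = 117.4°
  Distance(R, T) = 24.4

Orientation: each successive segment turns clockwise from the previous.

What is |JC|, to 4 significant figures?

30.43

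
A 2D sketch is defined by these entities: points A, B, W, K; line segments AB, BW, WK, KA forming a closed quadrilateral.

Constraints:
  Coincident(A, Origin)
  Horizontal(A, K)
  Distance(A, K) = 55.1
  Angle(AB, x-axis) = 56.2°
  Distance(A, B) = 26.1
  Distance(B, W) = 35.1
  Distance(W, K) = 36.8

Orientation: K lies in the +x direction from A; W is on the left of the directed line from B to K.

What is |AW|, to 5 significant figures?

58.814

Checks: |BW| = 35.10 ✓; |WK| = 36.80 ✓.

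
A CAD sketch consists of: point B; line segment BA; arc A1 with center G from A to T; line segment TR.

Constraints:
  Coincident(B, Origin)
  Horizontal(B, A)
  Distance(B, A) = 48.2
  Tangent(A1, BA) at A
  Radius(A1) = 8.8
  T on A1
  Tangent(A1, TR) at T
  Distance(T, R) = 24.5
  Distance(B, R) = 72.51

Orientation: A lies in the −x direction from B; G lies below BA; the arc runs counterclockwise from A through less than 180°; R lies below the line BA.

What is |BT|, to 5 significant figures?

56.116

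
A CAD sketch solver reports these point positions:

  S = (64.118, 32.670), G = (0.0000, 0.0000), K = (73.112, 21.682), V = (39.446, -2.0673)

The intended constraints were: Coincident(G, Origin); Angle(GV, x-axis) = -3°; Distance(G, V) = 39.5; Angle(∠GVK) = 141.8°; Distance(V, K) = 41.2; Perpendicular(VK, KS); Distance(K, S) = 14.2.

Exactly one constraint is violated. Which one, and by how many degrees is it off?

Perpendicular(VK, KS) — off by 4.10°.

G = (0.00, 0.00) ✓; GV at -3.000° ✓; |GV| = 39.50 ✓; ∠GVK = 141.8° ✓; |VK| = 41.20 ✓; ∠(VK, KS) = 94.10° ✗; |KS| = 14.20 ✓.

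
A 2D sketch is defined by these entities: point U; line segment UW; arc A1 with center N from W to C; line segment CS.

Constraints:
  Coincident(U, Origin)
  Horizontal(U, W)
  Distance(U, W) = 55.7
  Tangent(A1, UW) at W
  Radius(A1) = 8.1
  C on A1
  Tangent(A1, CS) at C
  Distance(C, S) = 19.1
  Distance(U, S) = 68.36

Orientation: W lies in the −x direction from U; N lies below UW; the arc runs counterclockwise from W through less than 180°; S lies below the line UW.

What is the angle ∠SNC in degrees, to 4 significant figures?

67.02°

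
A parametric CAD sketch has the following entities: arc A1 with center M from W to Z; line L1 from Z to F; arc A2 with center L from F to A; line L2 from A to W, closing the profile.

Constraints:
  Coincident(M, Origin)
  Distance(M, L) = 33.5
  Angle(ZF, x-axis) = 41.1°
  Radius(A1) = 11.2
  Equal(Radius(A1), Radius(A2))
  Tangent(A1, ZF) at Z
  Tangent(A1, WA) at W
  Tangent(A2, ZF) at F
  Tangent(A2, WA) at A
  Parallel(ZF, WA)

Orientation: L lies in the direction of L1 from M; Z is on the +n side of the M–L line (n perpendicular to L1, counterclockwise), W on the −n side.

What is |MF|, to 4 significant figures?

35.32

The slot axis is L1's direction at 41.1°, so u = (cos 41.1°, sin 41.1°) = (0.7536, 0.6574) and n = (−sin 41.1°, cos 41.1°) = (-0.6574, 0.7536). M is at the origin and L lies 33.5 along u from M, so L = 33.5·u = (25.24, 22.02). Tangency of A1 to both parallel lines with radius 11.2 puts Z and W at M ± 11.2·n: Z = (-7.363, 8.440), W = (7.363, -8.440). Equal radii place F and A the same way about L: F = L + 11.2·n = (17.88, 30.46), A = L − 11.2·n = (32.61, 13.58). Then |MF| = |F − M| = 35.32.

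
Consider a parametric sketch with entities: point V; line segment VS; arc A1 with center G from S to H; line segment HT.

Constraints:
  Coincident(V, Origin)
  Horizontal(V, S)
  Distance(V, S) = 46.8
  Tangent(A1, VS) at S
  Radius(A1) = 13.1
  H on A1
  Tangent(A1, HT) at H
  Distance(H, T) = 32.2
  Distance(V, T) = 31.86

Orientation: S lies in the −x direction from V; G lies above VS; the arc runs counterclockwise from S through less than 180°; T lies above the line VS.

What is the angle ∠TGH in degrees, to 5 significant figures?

67.862°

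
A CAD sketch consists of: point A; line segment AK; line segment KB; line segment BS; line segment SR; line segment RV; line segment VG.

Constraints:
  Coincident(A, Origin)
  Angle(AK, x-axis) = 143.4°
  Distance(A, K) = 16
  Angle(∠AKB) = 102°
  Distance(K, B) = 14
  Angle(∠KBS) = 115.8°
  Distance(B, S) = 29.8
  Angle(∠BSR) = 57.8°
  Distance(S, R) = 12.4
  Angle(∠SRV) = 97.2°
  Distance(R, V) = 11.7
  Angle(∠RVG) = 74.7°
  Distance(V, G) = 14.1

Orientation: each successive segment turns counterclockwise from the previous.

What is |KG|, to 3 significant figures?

33.0

∠SRV = 97.2° gives RV at 131° from the x-axis; with |RV| = 11.7, V = (-14.6, -10.4). ∠RVG = 74.7° gives VG at -124° from the x-axis; with |VG| = 14.1, G = (-22.5, -22.0). Then |KG| = |G − K| = 33.0.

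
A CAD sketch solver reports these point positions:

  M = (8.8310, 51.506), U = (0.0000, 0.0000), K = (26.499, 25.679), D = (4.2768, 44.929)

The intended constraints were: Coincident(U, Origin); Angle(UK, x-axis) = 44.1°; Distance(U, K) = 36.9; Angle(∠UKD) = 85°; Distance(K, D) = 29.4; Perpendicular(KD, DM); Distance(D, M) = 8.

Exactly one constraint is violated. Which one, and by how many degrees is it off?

Perpendicular(KD, DM) — off by 6.20°.

U = (0.00, 0.00) ✓; UK at 44.10° ✓; |UK| = 36.90 ✓; ∠UKD = 85.00° ✓; |KD| = 29.40 ✓; ∠(KD, DM) = 83.80° ✗; |DM| = 8.000 ✓.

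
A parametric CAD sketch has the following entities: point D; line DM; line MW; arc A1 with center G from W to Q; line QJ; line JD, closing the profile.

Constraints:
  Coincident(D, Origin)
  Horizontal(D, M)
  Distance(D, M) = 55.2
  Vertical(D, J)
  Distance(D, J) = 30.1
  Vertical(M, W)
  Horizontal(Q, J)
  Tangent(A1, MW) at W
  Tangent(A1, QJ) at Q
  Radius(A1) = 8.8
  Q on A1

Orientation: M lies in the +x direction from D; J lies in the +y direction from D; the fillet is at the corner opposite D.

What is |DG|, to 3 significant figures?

51.1

D is at the origin; DM is horizontal with |DM| = 55.2 and M on the +x side, so M = (55.2, 0.00). DJ is vertical with |DJ| = 30.1 and J on the +y side, so J = (0.00, 30.1). The virtual corner opposite D is at (55.2, 30.1). Since A1 is tangent to MW there, GW ⟂ MW and since A1 is tangent to QJ there, GQ ⟂ QJ, with radius 8.8, so the center G sits 8.8 in from both sides at G = (46.4, 21.3). Then |DG| = |G − D| = 51.1.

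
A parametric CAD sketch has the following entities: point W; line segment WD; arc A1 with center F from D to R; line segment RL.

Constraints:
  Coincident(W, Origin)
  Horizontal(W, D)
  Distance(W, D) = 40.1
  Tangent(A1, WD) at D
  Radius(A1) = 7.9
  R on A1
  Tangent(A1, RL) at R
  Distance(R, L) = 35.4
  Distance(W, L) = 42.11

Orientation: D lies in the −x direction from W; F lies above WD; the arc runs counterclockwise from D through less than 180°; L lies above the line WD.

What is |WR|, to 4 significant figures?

33.17

Checks: |FD| = 7.900 ✓; |FR| = 7.900 ✓; ∠(FR, RL) = 90.00° ✓; |RL| = 35.40 ✓; |WL| = 42.11 ✓.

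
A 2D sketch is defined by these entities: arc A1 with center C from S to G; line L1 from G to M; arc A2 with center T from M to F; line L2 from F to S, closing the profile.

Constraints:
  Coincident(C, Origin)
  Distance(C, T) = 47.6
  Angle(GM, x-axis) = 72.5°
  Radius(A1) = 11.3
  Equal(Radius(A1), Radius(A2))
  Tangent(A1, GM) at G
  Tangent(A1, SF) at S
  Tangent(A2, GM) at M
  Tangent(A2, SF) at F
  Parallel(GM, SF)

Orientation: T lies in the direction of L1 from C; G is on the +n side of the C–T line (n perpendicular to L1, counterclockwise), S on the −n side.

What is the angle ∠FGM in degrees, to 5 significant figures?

25.398°

The slot axis is L1's direction at 72.5°, so u = (cos 72.5°, sin 72.5°) = (0.30071, 0.95372) and n = (−sin 72.5°, cos 72.5°) = (-0.95372, 0.30071). C is at the origin and T lies 47.6 along u from C, so T = 47.6·u = (14.314, 45.397). Tangency of A1 to both parallel lines with radius 11.3 puts G and S at C ± 11.3·n: G = (-10.777, 3.3980), S = (10.777, -3.3980). Equal radii place M and F the same way about T: M = T + 11.3·n = (3.5366, 48.795), F = T − 11.3·n = (25.091, 41.999). Then cos ∠FGM = GF·GM / (|GF||GM|), giving 25.398°.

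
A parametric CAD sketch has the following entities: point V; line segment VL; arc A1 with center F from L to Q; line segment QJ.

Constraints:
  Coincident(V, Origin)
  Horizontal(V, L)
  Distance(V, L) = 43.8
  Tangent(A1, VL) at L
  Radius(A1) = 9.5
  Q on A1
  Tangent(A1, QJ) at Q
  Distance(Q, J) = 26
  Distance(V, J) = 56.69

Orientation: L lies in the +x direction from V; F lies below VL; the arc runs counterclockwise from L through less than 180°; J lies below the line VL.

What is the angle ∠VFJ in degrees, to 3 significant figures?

100°

Checks: |FQ| = 9.500 ✓; ∠(FQ, QJ) = 90.00° ✓; |QJ| = 26.00 ✓; |VJ| = 56.69 ✓.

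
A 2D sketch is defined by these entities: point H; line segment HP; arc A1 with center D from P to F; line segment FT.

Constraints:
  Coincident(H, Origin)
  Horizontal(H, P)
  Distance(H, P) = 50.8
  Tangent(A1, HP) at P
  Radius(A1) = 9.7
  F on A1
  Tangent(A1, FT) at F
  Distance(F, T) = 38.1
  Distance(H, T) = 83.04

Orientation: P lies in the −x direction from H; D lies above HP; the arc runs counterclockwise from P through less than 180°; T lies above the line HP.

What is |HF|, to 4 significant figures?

46.90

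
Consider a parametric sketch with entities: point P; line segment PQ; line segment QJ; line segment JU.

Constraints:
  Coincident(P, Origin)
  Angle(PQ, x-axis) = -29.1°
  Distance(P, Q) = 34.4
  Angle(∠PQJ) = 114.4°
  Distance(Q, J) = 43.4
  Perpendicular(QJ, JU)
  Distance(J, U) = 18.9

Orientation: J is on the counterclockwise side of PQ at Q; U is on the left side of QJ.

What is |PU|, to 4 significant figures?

58.94

∠PQJ = 114.4°, so QJ runs at -29.1° + (180° − 114.4°) = 36.50° from the x-axis; with |QJ| = 43.4, J = Q + 43.4·(cos 36.50°, sin 36.50°) = (64.95, 9.085). The perpendicularity gives JU at right angles to QJ; with |JU| = 18.9 on the left of QJ, U = J + 18.9·(-0.5948, 0.8039) = (53.70, 24.28). Then |PU| = |U − P| = 58.94.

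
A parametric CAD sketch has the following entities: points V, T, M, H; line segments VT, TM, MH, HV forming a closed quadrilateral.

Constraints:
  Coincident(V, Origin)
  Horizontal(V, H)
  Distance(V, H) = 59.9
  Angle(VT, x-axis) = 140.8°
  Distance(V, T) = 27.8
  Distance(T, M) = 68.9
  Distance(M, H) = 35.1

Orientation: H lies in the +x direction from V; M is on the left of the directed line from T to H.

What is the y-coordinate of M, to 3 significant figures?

32.1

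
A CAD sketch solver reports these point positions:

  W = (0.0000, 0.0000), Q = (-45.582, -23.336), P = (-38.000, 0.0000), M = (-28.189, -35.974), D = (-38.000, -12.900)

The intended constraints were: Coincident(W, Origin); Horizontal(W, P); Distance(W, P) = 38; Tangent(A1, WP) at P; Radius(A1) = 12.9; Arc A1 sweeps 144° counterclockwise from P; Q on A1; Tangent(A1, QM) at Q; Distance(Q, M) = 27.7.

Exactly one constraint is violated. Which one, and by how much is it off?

Distance(Q, M) = 27.7 — off by 6.20.

W = (0.00, 0.00) ✓; W.y = 0.00, P.y = 0.00 ✓; |WP| = 38.00 ✓; ∠(DP, PW) = 90.00° ✓; |DP| = 12.90 ✓; bearing(D→Q) − bearing(D→P) = 144.0° ✓; |DQ| = 12.90 ✓; ∠(DQ, QM) = 90.00° ✓; |QM| = 21.50 ✗.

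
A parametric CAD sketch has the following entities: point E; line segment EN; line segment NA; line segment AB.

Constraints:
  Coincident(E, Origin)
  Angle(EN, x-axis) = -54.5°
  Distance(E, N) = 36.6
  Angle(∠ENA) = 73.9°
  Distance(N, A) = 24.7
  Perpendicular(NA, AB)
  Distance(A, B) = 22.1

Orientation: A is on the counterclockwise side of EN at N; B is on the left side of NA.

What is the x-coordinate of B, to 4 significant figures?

19.28

E is at the origin; EN runs at -54.5° with length 36.6, so N = 36.6·(cos -54.5°, sin -54.5°) = (21.25, -29.80). ∠ENA = 73.9°, so NA runs at -54.5° + (180° − 73.9°) = 51.60° from the x-axis; with |NA| = 24.7, A = N + 24.7·(cos 51.60°, sin 51.60°) = (36.60, -10.44). The perpendicularity gives AB at right angles to NA; with |AB| = 22.1 on the left of NA, B = A + 22.1·(-0.7837, 0.6211) = (19.28, 3.288). So B.x = 19.28.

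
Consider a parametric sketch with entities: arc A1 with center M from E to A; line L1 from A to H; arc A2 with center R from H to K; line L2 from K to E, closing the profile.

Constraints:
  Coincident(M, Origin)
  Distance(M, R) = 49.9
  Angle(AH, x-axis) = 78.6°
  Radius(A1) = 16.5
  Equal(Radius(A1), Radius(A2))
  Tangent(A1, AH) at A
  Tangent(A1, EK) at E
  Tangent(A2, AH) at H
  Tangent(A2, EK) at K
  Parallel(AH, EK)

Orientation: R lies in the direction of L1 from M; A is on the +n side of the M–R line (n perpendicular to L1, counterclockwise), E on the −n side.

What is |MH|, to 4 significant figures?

52.56

The slot axis is L1's direction at 78.6°, so u = (cos 78.6°, sin 78.6°) = (0.1977, 0.9803) and n = (−sin 78.6°, cos 78.6°) = (-0.9803, 0.1977). M is at the origin and R lies 49.9 along u from M, so R = 49.9·u = (9.863, 48.92). Tangency of A1 to both parallel lines with radius 16.5 puts A and E at M ± 16.5·n: A = (-16.17, 3.261), E = (16.17, -3.261). Equal radii place H and K the same way about R: H = R + 16.5·n = (-6.311, 52.18), K = R − 16.5·n = (26.04, 45.65). Then |MH| = |H − M| = 52.56.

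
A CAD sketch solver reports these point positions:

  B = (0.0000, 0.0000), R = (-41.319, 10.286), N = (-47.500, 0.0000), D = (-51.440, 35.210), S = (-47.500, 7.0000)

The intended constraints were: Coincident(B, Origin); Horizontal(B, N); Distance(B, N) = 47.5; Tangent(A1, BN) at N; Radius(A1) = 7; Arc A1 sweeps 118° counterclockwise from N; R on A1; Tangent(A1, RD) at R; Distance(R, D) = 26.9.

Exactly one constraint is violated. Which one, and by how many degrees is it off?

Tangent(A1, RD) at R — off by 5.90°.

B = (0.00, 0.00) ✓; B.y = 0.00, N.y = 0.00 ✓; |BN| = 47.50 ✓; ∠(SN, NB) = 90.00° ✓; |SN| = 7.000 ✓; bearing(S→R) − bearing(S→N) = 118.0° ✓; |SR| = 7.000 ✓; ∠(SR, RD) = 95.90° ✗; |RD| = 26.90 ✓.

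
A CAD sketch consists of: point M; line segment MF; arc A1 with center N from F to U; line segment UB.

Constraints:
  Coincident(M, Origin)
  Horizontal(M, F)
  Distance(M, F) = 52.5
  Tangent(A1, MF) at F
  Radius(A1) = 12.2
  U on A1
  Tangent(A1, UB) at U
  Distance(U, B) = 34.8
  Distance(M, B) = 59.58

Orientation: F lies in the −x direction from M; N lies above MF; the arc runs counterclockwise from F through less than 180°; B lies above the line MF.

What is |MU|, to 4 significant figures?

41.89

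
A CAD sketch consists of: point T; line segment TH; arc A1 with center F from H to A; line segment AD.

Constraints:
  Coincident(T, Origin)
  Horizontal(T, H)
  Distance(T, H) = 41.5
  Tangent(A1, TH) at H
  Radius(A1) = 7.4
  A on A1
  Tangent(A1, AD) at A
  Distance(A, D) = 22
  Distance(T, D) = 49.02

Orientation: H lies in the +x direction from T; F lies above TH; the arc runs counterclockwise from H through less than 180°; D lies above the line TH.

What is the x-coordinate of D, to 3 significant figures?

38.4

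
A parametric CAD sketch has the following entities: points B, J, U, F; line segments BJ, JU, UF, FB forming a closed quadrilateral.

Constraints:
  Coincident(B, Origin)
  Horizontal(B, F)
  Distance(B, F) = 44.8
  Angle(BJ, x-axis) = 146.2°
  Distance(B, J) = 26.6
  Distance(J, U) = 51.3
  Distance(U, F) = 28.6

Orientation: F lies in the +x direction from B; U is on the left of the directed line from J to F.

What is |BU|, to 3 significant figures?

36.9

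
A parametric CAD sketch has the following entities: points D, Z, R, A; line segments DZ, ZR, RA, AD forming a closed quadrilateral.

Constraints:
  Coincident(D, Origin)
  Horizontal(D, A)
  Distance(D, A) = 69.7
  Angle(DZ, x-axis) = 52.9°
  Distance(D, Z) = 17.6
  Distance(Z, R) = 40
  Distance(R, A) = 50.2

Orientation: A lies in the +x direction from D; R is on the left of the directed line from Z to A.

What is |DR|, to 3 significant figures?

57.4

D is at the origin; D and A share the same y with |DA| = 69.7 and A in +x, so A = (69.7, 0). DZ runs at 52.9° with |DZ| = 17.6, so Z = (10.6, 14.0). R is determined by |ZR| = 40.0 and |RA| = 50.2 together: it lies at the intersection of circle(Z, 40.0) and circle(A, 50.2). With |ZA| = 60.7, the foot of the radical line on ZA is 22.8 from Z and the perpendicular offset is √(40.0² − 22.8²) = 32.9. Taking the left-of-ZA solution: R = (40.4, 40.8).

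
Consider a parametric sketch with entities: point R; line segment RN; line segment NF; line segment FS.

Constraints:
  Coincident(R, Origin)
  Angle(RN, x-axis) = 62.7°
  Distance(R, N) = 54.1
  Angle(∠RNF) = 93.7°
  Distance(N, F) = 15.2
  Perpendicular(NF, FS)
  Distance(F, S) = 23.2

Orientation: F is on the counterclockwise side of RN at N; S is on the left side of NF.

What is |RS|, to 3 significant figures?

36.0

R is at the origin; RN runs at 62.7° with length 54.1, so N = 54.1·(cos 62.7°, sin 62.7°) = (24.8, 48.1). ∠RNF = 93.7°, so NF runs at 62.7° + (180° − 93.7°) = 149° from the x-axis; with |NF| = 15.2, F = N + 15.2·(cos 149°, sin 149°) = (11.8, 55.9). NF ⟂ FS; with |FS| = 23.2 on the left of NF, S = F + 23.2·(-0.515, -0.857) = (-0.165, 36.0). Then |RS| = |S − R| = 36.0.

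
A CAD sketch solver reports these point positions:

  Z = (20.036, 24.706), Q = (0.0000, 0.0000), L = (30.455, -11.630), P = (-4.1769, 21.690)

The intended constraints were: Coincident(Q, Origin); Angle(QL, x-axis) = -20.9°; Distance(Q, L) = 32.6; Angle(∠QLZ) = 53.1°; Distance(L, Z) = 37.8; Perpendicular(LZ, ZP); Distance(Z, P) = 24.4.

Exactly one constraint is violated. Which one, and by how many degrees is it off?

Perpendicular(LZ, ZP) — off by 8.90°.

Q = (0.00, 0.00) ✓; QL at -20.90° ✓; |QL| = 32.60 ✓; ∠QLZ = 53.10° ✓; |LZ| = 37.80 ✓; ∠(LZ, ZP) = 81.10° ✗; |ZP| = 24.40 ✓.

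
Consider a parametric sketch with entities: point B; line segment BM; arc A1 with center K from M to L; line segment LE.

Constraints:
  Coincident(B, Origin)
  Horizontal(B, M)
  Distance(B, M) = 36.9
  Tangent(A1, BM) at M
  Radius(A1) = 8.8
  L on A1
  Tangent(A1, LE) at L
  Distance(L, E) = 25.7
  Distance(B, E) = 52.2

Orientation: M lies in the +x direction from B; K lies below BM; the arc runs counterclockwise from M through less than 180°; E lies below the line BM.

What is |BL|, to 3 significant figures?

31.1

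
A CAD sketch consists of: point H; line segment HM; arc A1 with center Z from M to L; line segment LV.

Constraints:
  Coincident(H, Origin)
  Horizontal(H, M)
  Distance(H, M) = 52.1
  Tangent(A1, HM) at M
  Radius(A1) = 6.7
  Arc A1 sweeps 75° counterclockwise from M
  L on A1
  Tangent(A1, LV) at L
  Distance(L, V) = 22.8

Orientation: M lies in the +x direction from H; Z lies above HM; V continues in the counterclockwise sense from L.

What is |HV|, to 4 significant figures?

69.89

On A1, M sits at bearing -90° from Z; a 75° counterclockwise sweep puts L at bearing -15°, so L = Z + 6.7·(cos -15°, sin -15°) = (58.57, 4.966). The tangent condition forces ZL to be normal to LV, so LV runs along (−sin -15°, cos -15°); with |LV| = 22.8, V = (64.47, 26.99). Then |HV| = |V − H| = 69.89.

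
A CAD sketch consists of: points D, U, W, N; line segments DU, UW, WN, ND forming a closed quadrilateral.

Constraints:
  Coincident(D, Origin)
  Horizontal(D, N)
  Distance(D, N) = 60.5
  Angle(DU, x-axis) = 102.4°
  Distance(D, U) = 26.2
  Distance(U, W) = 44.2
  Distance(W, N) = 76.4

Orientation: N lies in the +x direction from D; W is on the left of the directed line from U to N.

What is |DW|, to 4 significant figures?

65.61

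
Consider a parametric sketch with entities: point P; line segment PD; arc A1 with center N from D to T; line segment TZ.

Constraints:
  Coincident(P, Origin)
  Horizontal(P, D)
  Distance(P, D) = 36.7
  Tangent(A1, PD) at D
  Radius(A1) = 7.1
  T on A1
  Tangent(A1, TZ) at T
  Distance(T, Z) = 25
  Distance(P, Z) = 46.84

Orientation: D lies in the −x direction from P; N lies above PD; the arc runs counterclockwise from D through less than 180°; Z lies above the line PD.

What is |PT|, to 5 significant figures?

30.776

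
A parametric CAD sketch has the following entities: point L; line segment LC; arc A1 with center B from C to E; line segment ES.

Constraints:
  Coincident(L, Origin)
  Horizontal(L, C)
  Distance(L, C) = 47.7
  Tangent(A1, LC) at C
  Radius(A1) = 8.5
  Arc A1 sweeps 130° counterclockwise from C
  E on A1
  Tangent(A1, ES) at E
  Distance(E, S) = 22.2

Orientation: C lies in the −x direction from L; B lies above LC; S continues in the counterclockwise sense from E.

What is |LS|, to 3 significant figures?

63.5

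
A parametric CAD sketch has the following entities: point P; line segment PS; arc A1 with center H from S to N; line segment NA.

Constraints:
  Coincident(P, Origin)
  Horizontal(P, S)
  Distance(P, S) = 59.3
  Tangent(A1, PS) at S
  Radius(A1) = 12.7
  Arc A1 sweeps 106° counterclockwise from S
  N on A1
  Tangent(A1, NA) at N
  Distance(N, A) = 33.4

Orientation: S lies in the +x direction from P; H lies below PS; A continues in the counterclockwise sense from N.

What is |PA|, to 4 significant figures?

74.18

On A1, S sits at bearing 90° from H; a 106° counterclockwise sweep puts N at bearing 196°, so N = H + 12.7·(cos 196°, sin 196°) = (47.09, -16.20). A1 meets NA tangentially, so HN is at right angles to NA, so NA runs along (−sin 196°, cos 196°); with |NA| = 33.4, A = (56.30, -48.31). Then |PA| = |A − P| = 74.18.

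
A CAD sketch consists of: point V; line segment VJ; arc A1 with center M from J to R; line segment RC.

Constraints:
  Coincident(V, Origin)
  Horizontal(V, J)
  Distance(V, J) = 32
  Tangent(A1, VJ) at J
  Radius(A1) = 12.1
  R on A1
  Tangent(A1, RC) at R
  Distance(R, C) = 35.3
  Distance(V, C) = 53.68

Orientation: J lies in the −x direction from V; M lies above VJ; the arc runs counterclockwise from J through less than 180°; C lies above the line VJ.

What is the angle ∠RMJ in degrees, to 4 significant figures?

95.38°

V is at the origin; VJ is horizontal with |VJ| = 32.0 and J on the −x side, so J = (-32.00, 0.000). Since A1 is tangent to VJ there, MJ ⟂ VJ, so M = J + (0, 12.1) = (-32.00, 12.10). Since MR ⟂ RC (tangency), |MC| = √(12.1² + 35.3²) = 37.32 regardless of where R sits on A1. So C lies on both circle(V, 53.68) and circle(M, 37.32); the above-VJ intersection is C = (-23.26, 48.38). R is the foot of the tangent from C: R = (-19.95, 13.23).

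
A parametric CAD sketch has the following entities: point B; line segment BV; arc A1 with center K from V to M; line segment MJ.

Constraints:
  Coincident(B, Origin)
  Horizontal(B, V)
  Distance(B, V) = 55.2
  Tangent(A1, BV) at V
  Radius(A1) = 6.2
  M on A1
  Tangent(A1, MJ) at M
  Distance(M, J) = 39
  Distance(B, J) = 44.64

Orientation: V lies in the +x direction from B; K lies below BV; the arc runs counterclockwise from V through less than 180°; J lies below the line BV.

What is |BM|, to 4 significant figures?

50.17

Checks: |KM| = 6.200 ✓; ∠(KM, MJ) = 90.00° ✓; |MJ| = 39.00 ✓; |BJ| = 44.64 ✓.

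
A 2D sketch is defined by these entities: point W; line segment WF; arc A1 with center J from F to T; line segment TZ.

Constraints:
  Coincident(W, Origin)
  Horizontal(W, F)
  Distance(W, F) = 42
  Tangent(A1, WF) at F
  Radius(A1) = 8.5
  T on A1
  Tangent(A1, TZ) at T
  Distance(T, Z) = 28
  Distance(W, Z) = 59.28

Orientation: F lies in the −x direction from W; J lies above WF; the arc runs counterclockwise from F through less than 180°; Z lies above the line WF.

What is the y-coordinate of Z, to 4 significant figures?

37.50

Checks: ∠(JF, FW) = 90.00° ✓; |JT| = 8.500 ✓; ∠(JT, TZ) = 90.00° ✓; |TZ| = 28.00 ✓; |WZ| = 59.28 ✓.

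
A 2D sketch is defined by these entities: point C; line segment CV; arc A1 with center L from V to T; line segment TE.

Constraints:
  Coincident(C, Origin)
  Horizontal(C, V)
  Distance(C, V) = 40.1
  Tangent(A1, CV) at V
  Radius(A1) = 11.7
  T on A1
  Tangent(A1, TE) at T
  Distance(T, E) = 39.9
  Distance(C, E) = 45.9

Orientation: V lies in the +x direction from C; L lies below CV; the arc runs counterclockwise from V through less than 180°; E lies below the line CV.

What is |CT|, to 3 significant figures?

30.2

Checks: ∠(LV, VC) = 90.00° ✓; |LT| = 11.70 ✓; ∠(LT, TE) = 90.00° ✓; |TE| = 39.90 ✓; |CE| = 45.90 ✓.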